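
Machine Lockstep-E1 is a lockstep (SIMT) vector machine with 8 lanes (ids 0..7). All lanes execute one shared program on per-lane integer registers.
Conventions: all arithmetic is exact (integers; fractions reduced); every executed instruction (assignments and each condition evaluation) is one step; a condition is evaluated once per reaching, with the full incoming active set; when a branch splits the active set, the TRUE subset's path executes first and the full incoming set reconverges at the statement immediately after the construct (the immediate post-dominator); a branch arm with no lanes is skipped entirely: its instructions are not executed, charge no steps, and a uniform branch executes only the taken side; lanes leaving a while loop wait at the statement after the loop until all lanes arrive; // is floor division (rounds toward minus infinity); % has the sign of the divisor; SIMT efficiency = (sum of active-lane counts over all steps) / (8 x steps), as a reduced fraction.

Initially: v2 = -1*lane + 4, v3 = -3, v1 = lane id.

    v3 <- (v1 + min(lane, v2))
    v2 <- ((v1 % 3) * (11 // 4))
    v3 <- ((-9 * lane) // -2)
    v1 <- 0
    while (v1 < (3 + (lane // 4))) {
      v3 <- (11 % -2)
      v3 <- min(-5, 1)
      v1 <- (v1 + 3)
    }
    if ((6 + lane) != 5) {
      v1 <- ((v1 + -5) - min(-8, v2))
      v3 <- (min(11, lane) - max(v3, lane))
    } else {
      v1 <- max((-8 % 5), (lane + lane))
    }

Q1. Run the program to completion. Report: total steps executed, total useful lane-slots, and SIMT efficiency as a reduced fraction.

Answer: 16 steps, 112 useful, 7/8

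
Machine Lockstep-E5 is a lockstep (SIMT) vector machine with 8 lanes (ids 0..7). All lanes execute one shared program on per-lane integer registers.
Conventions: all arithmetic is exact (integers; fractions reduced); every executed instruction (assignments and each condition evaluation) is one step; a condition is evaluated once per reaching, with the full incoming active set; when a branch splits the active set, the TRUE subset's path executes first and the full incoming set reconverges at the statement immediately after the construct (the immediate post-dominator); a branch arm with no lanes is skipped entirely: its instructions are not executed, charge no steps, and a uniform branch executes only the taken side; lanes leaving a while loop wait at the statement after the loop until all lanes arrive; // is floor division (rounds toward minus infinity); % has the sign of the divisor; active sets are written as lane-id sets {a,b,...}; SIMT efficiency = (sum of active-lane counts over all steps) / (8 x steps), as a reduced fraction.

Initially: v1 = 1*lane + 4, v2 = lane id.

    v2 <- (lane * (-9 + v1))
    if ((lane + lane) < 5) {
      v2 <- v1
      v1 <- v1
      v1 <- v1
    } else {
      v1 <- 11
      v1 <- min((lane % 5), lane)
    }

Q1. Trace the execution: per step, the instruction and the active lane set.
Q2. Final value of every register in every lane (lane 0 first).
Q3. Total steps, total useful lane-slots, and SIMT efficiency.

step 0: v2 <- (lane * (-9 + v1))     {0,1,2,3,4,5,6,7}
step 1: eval ((lane + lane) < 5)     {0,1,2,3,4,5,6,7}
step 2: v2 <- v1                     {0,1,2}
step 3: v1 <- v1                     {0,1,2}
step 4: v1 <- v1                     {0,1,2}
step 5: v1 <- 11                     {3,4,5,6,7}
step 6: v1 <- min((lane % 5), lane)  {3,4,5,6,7}

Answer: 7 steps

v1: 4,5,6,3,4,0,1,2
v2: 4,5,6,-6,-4,0,6,14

steps = 7; useful = 35; efficiency = 35/56 = 5/8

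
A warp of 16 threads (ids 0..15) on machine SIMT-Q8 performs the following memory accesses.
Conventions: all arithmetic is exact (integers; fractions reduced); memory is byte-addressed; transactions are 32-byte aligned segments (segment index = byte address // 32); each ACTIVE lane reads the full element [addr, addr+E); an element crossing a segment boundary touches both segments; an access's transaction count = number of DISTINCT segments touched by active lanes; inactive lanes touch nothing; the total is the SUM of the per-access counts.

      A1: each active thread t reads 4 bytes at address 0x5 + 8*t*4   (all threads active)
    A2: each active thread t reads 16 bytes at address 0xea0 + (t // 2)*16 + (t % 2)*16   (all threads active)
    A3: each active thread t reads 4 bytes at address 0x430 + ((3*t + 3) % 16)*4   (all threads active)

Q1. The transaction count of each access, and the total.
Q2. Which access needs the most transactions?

A1: 16 transactions
A2: 5 transactions
A3: 3 transactions

Answer: 16,5,3; total 24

Answer: A1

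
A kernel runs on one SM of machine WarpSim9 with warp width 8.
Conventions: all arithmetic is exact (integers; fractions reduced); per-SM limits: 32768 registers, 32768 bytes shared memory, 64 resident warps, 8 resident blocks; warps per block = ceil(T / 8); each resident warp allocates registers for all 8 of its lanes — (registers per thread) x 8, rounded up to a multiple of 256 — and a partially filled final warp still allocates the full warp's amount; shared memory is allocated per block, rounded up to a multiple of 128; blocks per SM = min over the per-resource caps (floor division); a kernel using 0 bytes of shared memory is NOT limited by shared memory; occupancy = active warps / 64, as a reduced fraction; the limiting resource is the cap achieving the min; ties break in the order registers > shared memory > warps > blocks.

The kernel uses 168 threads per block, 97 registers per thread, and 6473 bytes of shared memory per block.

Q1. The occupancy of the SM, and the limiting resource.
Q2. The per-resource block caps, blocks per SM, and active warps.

Answer: occupancy 21/64, limited by registers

registers: 1 block
shared memory: 5 blocks
warps: 3 blocks
blocks: 8 blocks

Answer: 1 block, 21 active warps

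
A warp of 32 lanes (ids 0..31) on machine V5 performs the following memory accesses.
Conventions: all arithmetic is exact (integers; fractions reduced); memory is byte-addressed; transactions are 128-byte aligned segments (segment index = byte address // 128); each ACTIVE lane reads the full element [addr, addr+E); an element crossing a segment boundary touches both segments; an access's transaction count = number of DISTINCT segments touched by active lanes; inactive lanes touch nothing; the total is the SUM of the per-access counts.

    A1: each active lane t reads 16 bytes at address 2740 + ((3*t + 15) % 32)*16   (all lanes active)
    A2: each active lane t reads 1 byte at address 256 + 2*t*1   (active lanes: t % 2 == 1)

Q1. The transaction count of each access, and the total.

A1: 5 transactions
A2: 1 transaction

Answer: 5,1; total 6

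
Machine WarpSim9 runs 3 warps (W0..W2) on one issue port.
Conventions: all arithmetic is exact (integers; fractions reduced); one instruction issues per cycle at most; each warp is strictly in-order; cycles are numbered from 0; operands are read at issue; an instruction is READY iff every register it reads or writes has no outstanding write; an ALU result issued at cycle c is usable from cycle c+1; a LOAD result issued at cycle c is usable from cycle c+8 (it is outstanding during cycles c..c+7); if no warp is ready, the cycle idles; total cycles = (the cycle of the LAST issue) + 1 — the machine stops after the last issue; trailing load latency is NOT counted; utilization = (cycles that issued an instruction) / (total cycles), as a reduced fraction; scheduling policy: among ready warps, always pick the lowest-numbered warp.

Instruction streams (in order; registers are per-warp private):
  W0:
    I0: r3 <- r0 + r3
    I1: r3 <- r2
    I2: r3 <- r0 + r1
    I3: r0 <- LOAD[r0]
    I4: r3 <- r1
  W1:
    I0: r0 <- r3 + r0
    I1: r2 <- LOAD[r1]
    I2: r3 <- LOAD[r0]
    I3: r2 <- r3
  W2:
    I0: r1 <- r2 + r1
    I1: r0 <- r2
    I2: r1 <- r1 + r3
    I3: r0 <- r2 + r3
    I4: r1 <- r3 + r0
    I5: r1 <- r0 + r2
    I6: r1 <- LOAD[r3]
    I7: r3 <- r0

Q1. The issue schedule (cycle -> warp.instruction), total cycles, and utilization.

cycle 0: W0.I0
cycle 1: W0.I1
cycle 2: W0.I2
cycle 3: W0.I3
cycle 4: W0.I4
cycle 5: W1.I0
cycle 6: W1.I1
cycle 7: W1.I2
cycle 8: W2.I0
cycle 9: W2.I1
cycle 10: W2.I2
cycle 11: W2.I3
cycle 12: W2.I4
cycle 13: W2.I5
cycle 14: W2.I6
cycle 15: W1.I3
cycle 16: W2.I7

Answer: 17 cycles, utilization 1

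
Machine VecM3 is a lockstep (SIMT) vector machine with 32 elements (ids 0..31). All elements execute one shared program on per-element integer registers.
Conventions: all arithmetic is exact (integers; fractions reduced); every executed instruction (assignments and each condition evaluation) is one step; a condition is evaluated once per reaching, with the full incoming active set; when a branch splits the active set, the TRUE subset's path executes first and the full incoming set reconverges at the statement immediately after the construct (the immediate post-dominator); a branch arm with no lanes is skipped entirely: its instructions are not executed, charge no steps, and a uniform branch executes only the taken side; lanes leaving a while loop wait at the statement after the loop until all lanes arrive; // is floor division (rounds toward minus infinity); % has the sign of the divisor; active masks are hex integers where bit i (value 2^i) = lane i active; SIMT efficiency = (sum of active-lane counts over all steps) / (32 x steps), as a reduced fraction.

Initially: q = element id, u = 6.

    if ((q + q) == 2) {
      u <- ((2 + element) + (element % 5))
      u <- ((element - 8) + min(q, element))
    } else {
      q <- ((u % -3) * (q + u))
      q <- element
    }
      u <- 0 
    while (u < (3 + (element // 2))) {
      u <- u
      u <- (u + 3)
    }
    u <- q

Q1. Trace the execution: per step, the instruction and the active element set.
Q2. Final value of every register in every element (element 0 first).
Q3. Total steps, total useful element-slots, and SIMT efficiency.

step 0: eval ((q + q) == 2)          0xffffffff
step 1: u <- ((2 + element) + (element % 5)) 0x00000002
step 2: u <- ((element - 8) + min(q, element)) 0x00000002
step 3: q <- ((u % -3) * (q + u))    0xfffffffd
step 4: q <- element                 0xfffffffd
step 5: u <- 0                       0xffffffff
step 6: eval (u < (3 + (element // 2))) 0xffffffff
step 7: u <- u                       0xffffffff
step 8: u <- (u + 3)                 0xffffffff
step 9: eval (u < (3 + (element // 2))) 0xffffffff
step 10: u <- u                       0xfffffffc
step 11: u <- (u + 3)                 0xfffffffc
step 12: eval (u < (3 + (element // 2))) 0xfffffffc
step 13: u <- u                       0xffffff00
step 14: u <- (u + 3)                 0xffffff00
step 15: eval (u < (3 + (element // 2))) 0xffffff00
step 16: u <- u                       0xffffc000
step 17: u <- (u + 3)                 0xffffc000
step 18: eval (u < (3 + (element // 2))) 0xffffc000
step 19: u <- u                       0xfff00000
step 20: u <- (u + 3)                 0xfff00000
step 21: eval (u < (3 + (element // 2))) 0xfff00000
step 22: u <- u                       0xfc000000
step 23: u <- (u + 3)                 0xfc000000
step 24: eval (u < (3 + (element // 2))) 0xfc000000
step 25: u <- q                       0xffffffff

Answer: 26 steps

q: 0,1,2,3,4,5,6,7,8,9,10,11,12,13,14,15,16,17,18,19,20,21,22,23,24,25,26,27,28,29,30,31
u: 0,1,2,3,4,5,6,7,8,9,10,11,12,13,14,15,16,17,18,19,20,21,22,23,24,25,26,27,28,29,30,31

steps = 26; useful = 558; efficiency = 558/832 = 279/416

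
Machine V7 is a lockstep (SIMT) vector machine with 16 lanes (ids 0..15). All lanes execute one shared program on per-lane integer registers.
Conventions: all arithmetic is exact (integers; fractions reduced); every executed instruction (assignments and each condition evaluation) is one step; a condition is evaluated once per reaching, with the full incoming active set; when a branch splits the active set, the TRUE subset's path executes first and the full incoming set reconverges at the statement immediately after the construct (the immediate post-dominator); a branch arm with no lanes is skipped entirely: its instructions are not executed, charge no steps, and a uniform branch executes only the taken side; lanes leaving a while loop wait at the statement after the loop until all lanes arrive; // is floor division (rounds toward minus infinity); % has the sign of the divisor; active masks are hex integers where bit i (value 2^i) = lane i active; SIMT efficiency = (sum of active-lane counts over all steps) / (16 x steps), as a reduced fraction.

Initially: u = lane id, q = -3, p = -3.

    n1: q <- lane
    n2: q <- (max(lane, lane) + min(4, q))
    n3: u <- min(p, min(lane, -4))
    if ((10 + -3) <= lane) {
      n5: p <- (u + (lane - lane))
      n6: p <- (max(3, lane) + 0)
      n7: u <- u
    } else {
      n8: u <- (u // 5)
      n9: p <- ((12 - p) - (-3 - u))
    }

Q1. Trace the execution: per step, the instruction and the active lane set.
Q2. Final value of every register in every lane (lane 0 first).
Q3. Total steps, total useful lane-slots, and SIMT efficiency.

step 0: q <- lane                    0xffff
step 1: q <- (max(lane, lane) + min(4, q)) 0xffff
step 2: u <- min(p, min(lane, -4))   0xffff
step 3: eval ((10 + -3) <= lane)     0xffff
step 4: p <- (u + (lane - lane))     0xff80
step 5: p <- (max(3, lane) + 0)      0xff80
step 6: u <- u                       0xff80
step 7: u <- (u // 5)                0x007f
step 8: p <- ((12 - p) - (-3 - u))   0x007f

Answer: 9 steps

u: -1,-1,-1,-1,-1,-1,-1,-4,-4,-4,-4,-4,-4,-4,-4,-4
q: 0,2,4,6,8,9,10,11,12,13,14,15,16,17,18,19
p: 17,17,17,17,17,17,17,7,8,9,10,11,12,13,14,15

steps = 9; useful = 105; efficiency = 105/144 = 35/48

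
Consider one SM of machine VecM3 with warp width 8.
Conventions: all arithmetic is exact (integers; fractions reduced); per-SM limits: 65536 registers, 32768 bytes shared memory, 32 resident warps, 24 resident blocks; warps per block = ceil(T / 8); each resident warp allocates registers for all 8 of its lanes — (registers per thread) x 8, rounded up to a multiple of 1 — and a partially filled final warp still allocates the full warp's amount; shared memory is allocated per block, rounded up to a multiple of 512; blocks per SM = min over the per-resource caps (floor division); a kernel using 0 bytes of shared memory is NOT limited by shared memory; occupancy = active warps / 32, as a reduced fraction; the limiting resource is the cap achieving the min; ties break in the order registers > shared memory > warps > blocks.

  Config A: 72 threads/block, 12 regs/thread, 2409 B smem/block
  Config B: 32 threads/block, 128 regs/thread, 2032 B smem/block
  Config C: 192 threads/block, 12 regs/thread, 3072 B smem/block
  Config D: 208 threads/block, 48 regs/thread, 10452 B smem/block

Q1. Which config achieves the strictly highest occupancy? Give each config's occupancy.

occupancies: A 27/32, B 1, C 3/4, D 13/16

Answer: B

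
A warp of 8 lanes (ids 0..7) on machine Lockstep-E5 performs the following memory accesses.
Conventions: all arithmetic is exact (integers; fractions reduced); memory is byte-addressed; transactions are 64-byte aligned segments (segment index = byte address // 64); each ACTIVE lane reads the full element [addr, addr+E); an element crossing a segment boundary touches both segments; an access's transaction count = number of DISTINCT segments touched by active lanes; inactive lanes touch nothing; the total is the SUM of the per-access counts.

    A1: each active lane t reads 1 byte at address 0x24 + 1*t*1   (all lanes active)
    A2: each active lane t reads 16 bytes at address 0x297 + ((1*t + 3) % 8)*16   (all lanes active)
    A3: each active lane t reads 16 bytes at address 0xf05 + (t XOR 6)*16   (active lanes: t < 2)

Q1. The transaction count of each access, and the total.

A1: 1 transaction
A2: 3 transactions
A3: 2 transactions

Answer: 1,3,2; total 6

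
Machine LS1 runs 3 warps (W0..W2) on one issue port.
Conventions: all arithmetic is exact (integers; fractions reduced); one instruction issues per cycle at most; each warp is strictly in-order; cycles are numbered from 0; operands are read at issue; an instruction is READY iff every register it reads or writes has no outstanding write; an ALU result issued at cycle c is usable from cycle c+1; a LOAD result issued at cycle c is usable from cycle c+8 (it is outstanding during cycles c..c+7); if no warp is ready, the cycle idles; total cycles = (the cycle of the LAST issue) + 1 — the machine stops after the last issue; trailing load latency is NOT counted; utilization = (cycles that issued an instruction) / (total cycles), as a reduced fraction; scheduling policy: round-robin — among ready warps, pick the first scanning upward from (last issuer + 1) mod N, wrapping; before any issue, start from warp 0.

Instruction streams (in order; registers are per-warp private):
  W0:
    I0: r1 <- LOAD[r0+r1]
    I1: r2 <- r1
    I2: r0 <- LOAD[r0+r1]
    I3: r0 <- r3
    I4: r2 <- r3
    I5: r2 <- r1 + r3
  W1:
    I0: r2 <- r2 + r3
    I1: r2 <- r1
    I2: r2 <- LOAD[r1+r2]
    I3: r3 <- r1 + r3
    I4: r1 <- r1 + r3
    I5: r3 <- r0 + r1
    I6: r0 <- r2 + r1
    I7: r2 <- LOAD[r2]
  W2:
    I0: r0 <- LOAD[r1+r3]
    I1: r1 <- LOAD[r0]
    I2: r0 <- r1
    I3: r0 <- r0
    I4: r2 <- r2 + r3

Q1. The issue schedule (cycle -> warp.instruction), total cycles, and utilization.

cycle 0: W0.I0
cycle 1: W1.I0
cycle 2: W2.I0
cycle 3: W1.I1
cycle 4: W1.I2
cycle 5: W1.I3
cycle 6: W1.I4
cycle 7: W1.I5
cycle 8: W0.I1
cycle 9: W0.I2
cycle 10: W2.I1
cycle 11: idle
cycle 12: W1.I6
cycle 13: W1.I7
cycle 14: idle
cycle 15: idle
cycle 16: idle
cycle 17: W0.I3
cycle 18: W2.I2
cycle 19: W0.I4
cycle 20: W2.I3
cycle 21: W0.I5
cycle 22: W2.I4

Answer: 23 cycles, utilization 19/23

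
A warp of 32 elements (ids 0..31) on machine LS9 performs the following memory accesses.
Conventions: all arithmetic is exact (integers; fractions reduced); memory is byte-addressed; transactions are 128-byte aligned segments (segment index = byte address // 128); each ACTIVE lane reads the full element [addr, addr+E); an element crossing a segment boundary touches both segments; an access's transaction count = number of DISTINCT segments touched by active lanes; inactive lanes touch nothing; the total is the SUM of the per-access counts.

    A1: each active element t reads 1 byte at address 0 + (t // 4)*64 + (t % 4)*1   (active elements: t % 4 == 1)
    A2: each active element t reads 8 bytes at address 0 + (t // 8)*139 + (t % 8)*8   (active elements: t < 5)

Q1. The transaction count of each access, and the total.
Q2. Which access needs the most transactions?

A1: 4 transactions
A2: 1 transaction

Answer: 4,1; total 5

Answer: A1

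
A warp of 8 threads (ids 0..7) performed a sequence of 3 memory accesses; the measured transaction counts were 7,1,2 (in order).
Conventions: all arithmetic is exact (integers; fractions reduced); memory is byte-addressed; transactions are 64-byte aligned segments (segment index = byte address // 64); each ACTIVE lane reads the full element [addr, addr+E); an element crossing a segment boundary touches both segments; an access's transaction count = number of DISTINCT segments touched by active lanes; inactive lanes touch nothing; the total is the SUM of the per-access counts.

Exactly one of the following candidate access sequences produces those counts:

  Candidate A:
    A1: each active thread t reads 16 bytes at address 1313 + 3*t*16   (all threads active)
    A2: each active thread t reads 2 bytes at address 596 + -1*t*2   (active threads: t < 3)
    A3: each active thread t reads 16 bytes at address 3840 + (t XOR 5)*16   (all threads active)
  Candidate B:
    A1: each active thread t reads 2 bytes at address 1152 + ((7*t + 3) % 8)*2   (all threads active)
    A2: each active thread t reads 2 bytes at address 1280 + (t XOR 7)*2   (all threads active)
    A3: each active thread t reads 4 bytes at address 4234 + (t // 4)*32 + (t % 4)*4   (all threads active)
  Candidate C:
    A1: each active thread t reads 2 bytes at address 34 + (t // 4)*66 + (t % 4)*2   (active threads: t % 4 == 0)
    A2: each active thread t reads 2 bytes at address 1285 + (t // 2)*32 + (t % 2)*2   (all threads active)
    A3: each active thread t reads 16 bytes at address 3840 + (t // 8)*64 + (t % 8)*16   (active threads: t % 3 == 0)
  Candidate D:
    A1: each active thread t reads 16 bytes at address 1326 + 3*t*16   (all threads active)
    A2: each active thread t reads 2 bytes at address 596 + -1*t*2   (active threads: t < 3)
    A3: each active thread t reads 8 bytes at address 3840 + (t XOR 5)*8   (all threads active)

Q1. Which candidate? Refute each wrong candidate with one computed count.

B: A1 gives 1 transaction, not 7
C: A1 gives 2 transactions, not 7
D: A3 gives 1 transaction, not 2
A: all counts match (7,1,2)

Answer: A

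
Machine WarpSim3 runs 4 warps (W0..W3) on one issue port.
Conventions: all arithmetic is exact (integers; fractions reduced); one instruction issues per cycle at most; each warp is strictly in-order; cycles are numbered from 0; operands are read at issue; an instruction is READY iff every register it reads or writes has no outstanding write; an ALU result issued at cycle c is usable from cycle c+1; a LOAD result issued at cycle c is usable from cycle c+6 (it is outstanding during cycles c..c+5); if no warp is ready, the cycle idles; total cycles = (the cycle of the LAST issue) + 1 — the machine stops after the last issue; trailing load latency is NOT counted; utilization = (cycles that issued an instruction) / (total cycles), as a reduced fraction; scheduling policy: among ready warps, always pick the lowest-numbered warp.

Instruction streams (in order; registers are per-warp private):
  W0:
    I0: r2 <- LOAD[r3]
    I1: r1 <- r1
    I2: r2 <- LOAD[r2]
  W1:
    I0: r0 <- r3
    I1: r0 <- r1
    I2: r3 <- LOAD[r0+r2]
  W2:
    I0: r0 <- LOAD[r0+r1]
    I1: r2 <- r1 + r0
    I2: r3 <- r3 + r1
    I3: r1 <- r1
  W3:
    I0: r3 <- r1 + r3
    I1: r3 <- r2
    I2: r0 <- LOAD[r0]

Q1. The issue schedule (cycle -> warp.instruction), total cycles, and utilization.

cycle 0: W0.I0
cycle 1: W0.I1
cycle 2: W1.I0
cycle 3: W1.I1
cycle 4: W1.I2
cycle 5: W2.I0
cycle 6: W0.I2
cycle 7: W3.I0
cycle 8: W3.I1
cycle 9: W3.I2
cycle 10: idle
cycle 11: W2.I1
cycle 12: W2.I2
cycle 13: W2.I3

Answer: 14 cycles, utilization 13/14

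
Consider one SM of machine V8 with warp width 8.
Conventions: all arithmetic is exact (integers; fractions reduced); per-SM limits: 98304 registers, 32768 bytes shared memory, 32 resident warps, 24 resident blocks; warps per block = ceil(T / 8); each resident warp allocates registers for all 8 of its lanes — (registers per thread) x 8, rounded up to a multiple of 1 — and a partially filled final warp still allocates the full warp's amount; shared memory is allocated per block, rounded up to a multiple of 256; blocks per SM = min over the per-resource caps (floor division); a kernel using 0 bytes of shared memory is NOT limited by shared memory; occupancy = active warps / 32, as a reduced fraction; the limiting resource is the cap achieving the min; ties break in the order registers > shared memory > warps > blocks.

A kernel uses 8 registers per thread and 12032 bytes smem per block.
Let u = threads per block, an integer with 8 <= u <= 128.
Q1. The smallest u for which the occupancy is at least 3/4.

Answer: u = 89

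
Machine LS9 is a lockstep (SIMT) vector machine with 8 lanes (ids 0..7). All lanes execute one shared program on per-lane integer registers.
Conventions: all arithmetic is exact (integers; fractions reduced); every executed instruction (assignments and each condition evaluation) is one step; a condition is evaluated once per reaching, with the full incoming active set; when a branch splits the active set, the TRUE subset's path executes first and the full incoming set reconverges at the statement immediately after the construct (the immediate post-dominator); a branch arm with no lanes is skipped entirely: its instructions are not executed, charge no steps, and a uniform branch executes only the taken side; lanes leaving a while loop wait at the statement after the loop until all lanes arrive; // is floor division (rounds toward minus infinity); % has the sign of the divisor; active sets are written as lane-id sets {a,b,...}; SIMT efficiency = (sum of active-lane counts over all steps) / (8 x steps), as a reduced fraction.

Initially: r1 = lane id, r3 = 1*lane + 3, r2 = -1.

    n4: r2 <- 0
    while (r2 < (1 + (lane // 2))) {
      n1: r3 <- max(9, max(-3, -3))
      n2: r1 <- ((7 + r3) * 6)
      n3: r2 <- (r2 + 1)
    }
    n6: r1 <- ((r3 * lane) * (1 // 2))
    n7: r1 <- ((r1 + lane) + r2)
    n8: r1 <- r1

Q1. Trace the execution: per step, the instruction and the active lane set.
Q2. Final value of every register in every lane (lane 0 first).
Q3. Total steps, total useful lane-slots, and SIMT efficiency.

step 0: r2 <- 0                      {0,1,2,3,4,5,6,7}
step 1: eval (r2 < (1 + (lane // 2))) {0,1,2,3,4,5,6,7}
step 2: r3 <- max(9, max(-3, -3))    {0,1,2,3,4,5,6,7}
step 3: r1 <- ((7 + r3) * 6)         {0,1,2,3,4,5,6,7}
step 4: r2 <- (r2 + 1)               {0,1,2,3,4,5,6,7}
step 5: eval (r2 < (1 + (lane // 2))) {0,1,2,3,4,5,6,7}
step 6: r3 <- max(9, max(-3, -3))    {2,3,4,5,6,7}
step 7: r1 <- ((7 + r3) * 6)         {2,3,4,5,6,7}
step 8: r2 <- (r2 + 1)               {2,3,4,5,6,7}
step 9: eval (r2 < (1 + (lane // 2))) {2,3,4,5,6,7}
step 10: r3 <- max(9, max(-3, -3))    {4,5,6,7}
step 11: r1 <- ((7 + r3) * 6)         {4,5,6,7}
step 12: r2 <- (r2 + 1)               {4,5,6,7}
step 13: eval (r2 < (1 + (lane // 2))) {4,5,6,7}
step 14: r3 <- max(9, max(-3, -3))    {6,7}
step 15: r1 <- ((7 + r3) * 6)         {6,7}
step 16: r2 <- (r2 + 1)               {6,7}
step 17: eval (r2 < (1 + (lane // 2))) {6,7}
step 18: r1 <- ((r3 * lane) * (1 // 2)) {0,1,2,3,4,5,6,7}
step 19: r1 <- ((r1 + lane) + r2)     {0,1,2,3,4,5,6,7}
step 20: r1 <- r1                     {0,1,2,3,4,5,6,7}

Answer: 21 steps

r1: 1,2,4,5,7,8,10,11
r3: 9,9,9,9,9,9,9,9
r2: 1,1,2,2,3,3,4,4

steps = 21; useful = 120; efficiency = 120/168 = 5/7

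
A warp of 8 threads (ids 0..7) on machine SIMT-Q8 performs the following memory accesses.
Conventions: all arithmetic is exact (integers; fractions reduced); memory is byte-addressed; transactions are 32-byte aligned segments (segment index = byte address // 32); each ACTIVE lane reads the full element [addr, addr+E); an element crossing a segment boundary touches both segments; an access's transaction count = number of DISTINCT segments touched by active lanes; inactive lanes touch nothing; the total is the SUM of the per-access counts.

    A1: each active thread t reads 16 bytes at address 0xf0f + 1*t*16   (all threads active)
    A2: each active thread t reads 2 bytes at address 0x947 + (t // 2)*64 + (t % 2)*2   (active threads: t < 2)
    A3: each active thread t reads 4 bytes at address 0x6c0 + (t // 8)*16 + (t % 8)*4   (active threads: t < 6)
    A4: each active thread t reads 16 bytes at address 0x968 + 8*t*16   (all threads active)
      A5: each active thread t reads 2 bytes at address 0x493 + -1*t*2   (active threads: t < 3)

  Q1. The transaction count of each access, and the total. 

A1: 5 transactions
A2: 1 transaction
A3: 1 transaction
A4: 8 transactions
A5: 1 transaction

Answer: 5,1,1,8,1; total 16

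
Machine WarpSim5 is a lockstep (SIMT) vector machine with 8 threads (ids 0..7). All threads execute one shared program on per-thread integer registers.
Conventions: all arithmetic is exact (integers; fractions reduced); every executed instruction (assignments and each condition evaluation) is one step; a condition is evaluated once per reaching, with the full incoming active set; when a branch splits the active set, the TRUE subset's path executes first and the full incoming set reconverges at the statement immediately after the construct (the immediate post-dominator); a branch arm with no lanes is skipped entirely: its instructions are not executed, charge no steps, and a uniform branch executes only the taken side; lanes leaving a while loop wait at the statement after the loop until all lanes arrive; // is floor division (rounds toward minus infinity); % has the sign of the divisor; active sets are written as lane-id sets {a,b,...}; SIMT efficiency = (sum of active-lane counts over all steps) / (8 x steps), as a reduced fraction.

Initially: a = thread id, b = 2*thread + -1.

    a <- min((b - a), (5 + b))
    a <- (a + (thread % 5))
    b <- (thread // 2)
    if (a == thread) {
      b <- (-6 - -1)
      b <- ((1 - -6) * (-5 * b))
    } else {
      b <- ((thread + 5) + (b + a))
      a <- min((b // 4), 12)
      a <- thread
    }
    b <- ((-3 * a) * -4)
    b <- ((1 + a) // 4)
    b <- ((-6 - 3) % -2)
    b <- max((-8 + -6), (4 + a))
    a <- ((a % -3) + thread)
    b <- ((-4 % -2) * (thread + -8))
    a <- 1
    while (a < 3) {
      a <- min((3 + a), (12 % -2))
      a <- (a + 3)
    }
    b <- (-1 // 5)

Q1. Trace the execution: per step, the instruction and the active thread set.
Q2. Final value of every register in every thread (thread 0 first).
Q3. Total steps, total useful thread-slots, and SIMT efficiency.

step 0: a <- min((b - a), (5 + b))   {0,1,2,3,4,5,6,7}
step 1: a <- (a + (thread % 5))      {0,1,2,3,4,5,6,7}
step 2: b <- (thread // 2)           {0,1,2,3,4,5,6,7}
step 3: eval (a == thread)           {0,1,2,3,4,5,6,7}
step 4: b <- (-6 - -1)               {1,6}
step 5: b <- ((1 - -6) * (-5 * b))   {1,6}
step 6: b <- ((thread + 5) + (b + a)) {0,2,3,4,5,7}
step 7: a <- min((b // 4), 12)       {0,2,3,4,5,7}
step 8: a <- thread                  {0,2,3,4,5,7}
step 9: b <- ((-3 * a) * -4)         {0,1,2,3,4,5,6,7}
step 10: b <- ((1 + a) // 4)          {0,1,2,3,4,5,6,7}
step 11: b <- ((-6 - 3) % -2)         {0,1,2,3,4,5,6,7}
step 12: b <- max((-8 + -6), (4 + a)) {0,1,2,3,4,5,6,7}
step 13: a <- ((a % -3) + thread)     {0,1,2,3,4,5,6,7}
step 14: b <- ((-4 % -2) * (thread + -8)) {0,1,2,3,4,5,6,7}
step 15: a <- 1                       {0,1,2,3,4,5,6,7}
step 16: eval (a < 3)                 {0,1,2,3,4,5,6,7}
step 17: a <- min((3 + a), (12 % -2)) {0,1,2,3,4,5,6,7}
step 18: a <- (a + 3)                 {0,1,2,3,4,5,6,7}
step 19: eval (a < 3)                 {0,1,2,3,4,5,6,7}
step 20: b <- (-1 // 5)               {0,1,2,3,4,5,6,7}

Answer: 21 steps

a: 3,3,3,3,3,3,3,3
b: -1,-1,-1,-1,-1,-1,-1,-1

steps = 21; useful = 150; efficiency = 150/168 = 25/28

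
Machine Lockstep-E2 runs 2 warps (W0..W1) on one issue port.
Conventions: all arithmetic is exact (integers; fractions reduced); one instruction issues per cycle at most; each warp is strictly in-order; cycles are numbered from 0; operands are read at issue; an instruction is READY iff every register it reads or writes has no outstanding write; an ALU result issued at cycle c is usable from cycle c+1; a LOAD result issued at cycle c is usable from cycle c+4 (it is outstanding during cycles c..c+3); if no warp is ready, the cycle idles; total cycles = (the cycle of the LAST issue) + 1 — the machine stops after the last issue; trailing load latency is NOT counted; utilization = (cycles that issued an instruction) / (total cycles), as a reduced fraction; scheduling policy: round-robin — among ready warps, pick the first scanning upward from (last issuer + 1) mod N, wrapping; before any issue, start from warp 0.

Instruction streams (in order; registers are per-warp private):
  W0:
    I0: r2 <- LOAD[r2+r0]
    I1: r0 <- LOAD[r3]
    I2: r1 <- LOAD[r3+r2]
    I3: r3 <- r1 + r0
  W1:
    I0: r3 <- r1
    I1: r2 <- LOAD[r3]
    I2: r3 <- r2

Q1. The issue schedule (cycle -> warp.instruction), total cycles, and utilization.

cycle 0: W0.I0
cycle 1: W1.I0
cycle 2: W0.I1
cycle 3: W1.I1
cycle 4: W0.I2
cycle 5: idle
cycle 6: idle
cycle 7: W1.I2
cycle 8: W0.I3

Answer: 9 cycles, utilization 7/9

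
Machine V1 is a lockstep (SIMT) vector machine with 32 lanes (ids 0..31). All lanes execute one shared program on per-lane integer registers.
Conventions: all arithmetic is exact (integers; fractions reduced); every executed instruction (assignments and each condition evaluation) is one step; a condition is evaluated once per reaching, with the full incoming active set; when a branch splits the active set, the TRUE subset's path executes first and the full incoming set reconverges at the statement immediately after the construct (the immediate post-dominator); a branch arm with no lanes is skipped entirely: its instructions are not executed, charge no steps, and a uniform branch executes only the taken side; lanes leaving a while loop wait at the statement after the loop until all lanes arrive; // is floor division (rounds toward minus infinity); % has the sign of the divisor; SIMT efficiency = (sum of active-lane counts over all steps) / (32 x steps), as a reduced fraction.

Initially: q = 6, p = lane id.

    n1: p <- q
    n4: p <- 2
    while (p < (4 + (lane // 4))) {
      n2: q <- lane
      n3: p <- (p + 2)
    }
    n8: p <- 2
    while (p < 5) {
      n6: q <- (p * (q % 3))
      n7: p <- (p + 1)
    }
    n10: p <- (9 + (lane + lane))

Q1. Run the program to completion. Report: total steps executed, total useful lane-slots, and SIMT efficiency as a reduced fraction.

Answer: 30 steps, 768 useful, 4/5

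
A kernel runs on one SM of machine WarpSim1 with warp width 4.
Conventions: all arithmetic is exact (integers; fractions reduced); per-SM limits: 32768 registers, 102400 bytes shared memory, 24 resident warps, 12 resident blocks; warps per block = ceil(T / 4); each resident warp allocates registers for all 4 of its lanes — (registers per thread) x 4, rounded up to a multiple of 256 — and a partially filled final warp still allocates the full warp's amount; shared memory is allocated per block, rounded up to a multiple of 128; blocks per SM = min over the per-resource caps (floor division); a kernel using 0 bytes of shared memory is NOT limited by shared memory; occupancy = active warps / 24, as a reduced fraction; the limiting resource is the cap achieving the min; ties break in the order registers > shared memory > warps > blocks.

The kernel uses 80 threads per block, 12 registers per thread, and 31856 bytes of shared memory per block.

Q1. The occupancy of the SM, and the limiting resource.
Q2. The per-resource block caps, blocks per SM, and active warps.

Answer: occupancy 5/6, limited by warps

registers: 6 blocks
shared memory: 3 blocks
warps: 1 block
blocks: 12 blocks

Answer: 1 block, 20 active warps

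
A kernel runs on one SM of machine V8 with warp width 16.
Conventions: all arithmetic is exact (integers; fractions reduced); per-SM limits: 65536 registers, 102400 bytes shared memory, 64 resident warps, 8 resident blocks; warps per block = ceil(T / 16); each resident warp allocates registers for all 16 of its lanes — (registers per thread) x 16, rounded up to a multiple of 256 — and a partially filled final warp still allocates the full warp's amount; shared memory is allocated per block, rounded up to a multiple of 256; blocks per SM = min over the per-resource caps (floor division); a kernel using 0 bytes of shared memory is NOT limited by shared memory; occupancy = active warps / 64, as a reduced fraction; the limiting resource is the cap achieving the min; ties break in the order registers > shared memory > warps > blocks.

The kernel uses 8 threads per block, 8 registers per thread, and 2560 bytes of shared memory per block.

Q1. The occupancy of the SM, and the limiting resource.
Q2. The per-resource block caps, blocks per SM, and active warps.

Answer: occupancy 1/8, limited by blocks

registers: 256 blocks
shared memory: 40 blocks
warps: 64 blocks
blocks: 8 blocks

Answer: 8 blocks, 8 active warps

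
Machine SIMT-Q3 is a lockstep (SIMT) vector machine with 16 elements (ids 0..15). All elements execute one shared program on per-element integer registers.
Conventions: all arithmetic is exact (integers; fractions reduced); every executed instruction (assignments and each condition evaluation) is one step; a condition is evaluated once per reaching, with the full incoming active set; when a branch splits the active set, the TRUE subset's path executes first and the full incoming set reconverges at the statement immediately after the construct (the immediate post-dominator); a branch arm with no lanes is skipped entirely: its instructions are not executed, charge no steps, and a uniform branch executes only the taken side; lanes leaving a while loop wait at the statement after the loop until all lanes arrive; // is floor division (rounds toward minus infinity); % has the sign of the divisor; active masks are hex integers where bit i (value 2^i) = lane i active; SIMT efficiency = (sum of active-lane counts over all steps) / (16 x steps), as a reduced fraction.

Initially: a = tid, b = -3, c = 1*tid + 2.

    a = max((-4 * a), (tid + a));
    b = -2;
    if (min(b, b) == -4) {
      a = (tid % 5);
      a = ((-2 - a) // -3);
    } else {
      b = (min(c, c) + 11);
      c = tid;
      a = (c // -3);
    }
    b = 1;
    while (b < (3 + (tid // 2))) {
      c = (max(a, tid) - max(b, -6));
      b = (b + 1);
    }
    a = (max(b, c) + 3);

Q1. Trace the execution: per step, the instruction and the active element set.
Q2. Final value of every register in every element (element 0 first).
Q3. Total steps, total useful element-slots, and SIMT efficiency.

step 0: a <- max((-4 * a), (tid + a)) 0xffff
step 1: b <- -2                      0xffff
step 2: eval (min(b, b) == -4)       0xffff
step 3: b <- (min(c, c) + 11)        0xffff
step 4: c <- tid                     0xffff
step 5: a <- (c // -3)               0xffff
step 6: b <- 1                       0xffff
step 7: eval (b < (3 + (tid // 2)))  0xffff
step 8: c <- (max(a, tid) - max(b, -6)) 0xffff
step 9: b <- (b + 1)                 0xffff
step 10: eval (b < (3 + (tid // 2)))  0xffff
step 11: c <- (max(a, tid) - max(b, -6)) 0xffff
step 12: b <- (b + 1)                 0xffff
step 13: eval (b < (3 + (tid // 2)))  0xffff
step 14: c <- (max(a, tid) - max(b, -6)) 0xfffc
step 15: b <- (b + 1)                 0xfffc
step 16: eval (b < (3 + (tid // 2)))  0xfffc
step 17: c <- (max(a, tid) - max(b, -6)) 0xfff0
step 18: b <- (b + 1)                 0xfff0
step 19: eval (b < (3 + (tid // 2)))  0xfff0
step 20: c <- (max(a, tid) - max(b, -6)) 0xffc0
step 21: b <- (b + 1)                 0xffc0
step 22: eval (b < (3 + (tid // 2)))  0xffc0
step 23: c <- (max(a, tid) - max(b, -6)) 0xff00
step 24: b <- (b + 1)                 0xff00
step 25: eval (b < (3 + (tid // 2)))  0xff00
step 26: c <- (max(a, tid) - max(b, -6)) 0xfc00
step 27: b <- (b + 1)                 0xfc00
step 28: eval (b < (3 + (tid // 2)))  0xfc00
step 29: c <- (max(a, tid) - max(b, -6)) 0xf000
step 30: b <- (b + 1)                 0xf000
step 31: eval (b < (3 + (tid // 2)))  0xf000
step 32: c <- (max(a, tid) - max(b, -6)) 0xc000
step 33: b <- (b + 1)                 0xc000
step 34: eval (b < (3 + (tid // 2)))  0xc000
step 35: a <- (max(b, c) + 3)         0xffff

Answer: 36 steps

a: 6,6,7,7,8,8,9,9,10,10,11,11,12,12,13,13
b: 3,3,4,4,5,5,6,6,7,7,8,8,9,9,10,10
c: -2,-1,-1,0,0,1,1,2,2,3,3,4,4,5,5,6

steps = 36; useful = 408; efficiency = 408/576 = 17/24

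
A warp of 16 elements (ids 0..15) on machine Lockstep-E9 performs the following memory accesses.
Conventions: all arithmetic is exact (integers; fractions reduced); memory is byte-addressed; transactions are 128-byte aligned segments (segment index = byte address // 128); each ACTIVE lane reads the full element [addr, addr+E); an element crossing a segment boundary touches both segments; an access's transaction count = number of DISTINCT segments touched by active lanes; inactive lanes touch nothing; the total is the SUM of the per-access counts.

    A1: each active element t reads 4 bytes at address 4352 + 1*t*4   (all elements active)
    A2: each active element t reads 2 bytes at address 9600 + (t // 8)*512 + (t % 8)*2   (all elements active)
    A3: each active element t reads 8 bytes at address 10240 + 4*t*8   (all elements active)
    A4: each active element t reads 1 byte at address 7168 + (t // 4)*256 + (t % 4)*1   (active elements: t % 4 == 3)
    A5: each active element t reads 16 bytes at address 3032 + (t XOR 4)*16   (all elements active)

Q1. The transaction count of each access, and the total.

A1: 1 transaction
A2: 2 transactions
A3: 4 transactions
A4: 4 transactions
A5: 3 transactions

Answer: 1,2,4,4,3; total 14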